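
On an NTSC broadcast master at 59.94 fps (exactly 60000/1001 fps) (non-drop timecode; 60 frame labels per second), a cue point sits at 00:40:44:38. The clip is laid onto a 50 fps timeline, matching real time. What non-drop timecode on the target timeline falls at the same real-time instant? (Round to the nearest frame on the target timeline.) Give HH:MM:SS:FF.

00:40:47:04

Source frame index: (0×3600 + 40×60 + 44) × 60 + 38 = 146678.
Real time: 146678 / (60000/1001) = 73412339/30000 s.
Target frame: (73412339/30000) × (50) = 73412339/600 ≈ 122353.898 → 122354.
At 50 labels/s: frame 122354 → 00:40:47:04.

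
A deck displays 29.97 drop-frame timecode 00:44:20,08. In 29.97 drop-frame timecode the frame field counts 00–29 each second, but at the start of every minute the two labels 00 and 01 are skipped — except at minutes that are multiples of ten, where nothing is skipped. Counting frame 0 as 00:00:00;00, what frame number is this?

As if non-drop at 30 labels/s: (0 × 3600 + 44 × 60 + 20) × 30 + 8 = 79808.
Minute boundaries passed: 44; those not divisible by 10: 44 − 4 = 40; dropped labels = 2 × 40 = 80.
Actual frame index = 79808 − 80 = 79728.

79728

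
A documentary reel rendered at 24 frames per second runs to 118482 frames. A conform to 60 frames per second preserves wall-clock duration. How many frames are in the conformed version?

296205 frames

Target frames = source frames × (target rate / source rate) = 118482 × (60)/(24) = 118482 × 5/2 = 296205.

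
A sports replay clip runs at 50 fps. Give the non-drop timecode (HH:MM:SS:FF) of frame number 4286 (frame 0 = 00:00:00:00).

4286 ÷ 50 = 85 full seconds, remainder 36 frames.
85 s = 0 h 1 min 25 s.
Timecode: 00:01:25:36.

00:01:25:36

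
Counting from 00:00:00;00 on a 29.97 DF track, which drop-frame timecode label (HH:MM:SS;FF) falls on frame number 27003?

00:15:01;01

Ten DF minutes hold 17982 frames, so frame 27003 lies in block 1 (frames 17982–35963) with 9021 frames into that block.
The block's first minute is 1800 frames and the rest 1798 each; 9021 frames reaches minute 5, so 1 × 18 + 5 × 2 = 28 labels have been skipped so far.
Adding those back, label number 27003 + 28 = 27031 at 30 labels/s is 901 s + 1 f = 0 h 15 min 1 s frame 1, i.e. 00:15:01;01.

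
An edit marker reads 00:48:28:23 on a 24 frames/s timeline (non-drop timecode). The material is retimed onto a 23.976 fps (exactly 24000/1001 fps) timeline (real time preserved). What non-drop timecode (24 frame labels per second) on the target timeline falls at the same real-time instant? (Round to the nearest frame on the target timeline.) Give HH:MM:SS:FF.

Source frame index: (0×3600 + 48×60 + 28) × 24 + 23 = 69815.
Real time: 69815 / (24) = 69815/24 s.
Target frame: (69815/24) × (24000/1001) = 69815000/1001 ≈ 69745.255 → 69745.
At 24 labels/s: frame 69745 → 00:48:26:01.

00:48:26:01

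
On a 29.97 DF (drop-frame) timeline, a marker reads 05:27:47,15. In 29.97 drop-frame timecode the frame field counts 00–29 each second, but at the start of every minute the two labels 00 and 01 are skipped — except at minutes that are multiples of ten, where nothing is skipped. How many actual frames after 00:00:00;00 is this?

589435

Complete 10-minute blocks: 32, each 17982 frames → 575424.
Remaining 7 whole minutes in the current block: 1800 + 6 × 1798 = 12588 frames.
Within the current minute: 47 × 30 + 15 − 2 = 1423 (labels ;00/;01 skipped at this minute). Total = 575424 + 12588 + 1423 = 589435.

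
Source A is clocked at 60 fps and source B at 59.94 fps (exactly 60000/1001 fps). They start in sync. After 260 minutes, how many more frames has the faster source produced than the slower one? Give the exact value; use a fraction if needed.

260 min = 15600 s.
A emits 60 × 15600 = 936000 frames; B emits 60000/1001 × 15600 = 72000000/77.
Difference = 72000/77 frames (≈ 935.0649); B is behind A.

72000/77 frames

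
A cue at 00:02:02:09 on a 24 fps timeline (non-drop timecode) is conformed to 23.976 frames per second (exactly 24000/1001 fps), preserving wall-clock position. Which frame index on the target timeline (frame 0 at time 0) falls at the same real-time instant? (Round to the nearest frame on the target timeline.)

frame 2934

Source frame index: (0×3600 + 2×60 + 2) × 24 + 9 = 2937.
Real time: 2937 / (24) = 979/8 s.
Target frame: (979/8) × (24000/1001) = 267000/91 ≈ 2934.066 → 2934.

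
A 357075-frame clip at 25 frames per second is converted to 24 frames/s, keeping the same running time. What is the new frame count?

342792 frames

Target frames = source frames × (target rate / source rate) = 357075 × (24)/(25) = 357075 × 24/25 = 342792.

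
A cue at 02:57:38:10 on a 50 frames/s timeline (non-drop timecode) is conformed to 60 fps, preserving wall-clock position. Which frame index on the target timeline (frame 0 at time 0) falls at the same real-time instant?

Source frame index: (2×3600 + 57×60 + 38) × 50 + 10 = 532910.
Real time: 532910 / (50) = 53291/5 s.
Target frame: (53291/5) × (60) = 639492.

frame 639492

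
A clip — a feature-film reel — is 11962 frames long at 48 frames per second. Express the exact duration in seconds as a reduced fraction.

5981/24 seconds

Running time = 11962 ÷ (48) = 11962 × 1/48 = 5981/24 s.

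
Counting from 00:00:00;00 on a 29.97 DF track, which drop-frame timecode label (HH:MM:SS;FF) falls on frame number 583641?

05:24:34;05

Ten DF minutes hold 17982 frames, so frame 583641 lies in block 32 (frames 575424–593405) with 8217 frames into that block.
The block's first minute is 1800 frames and the rest 1798 each; 8217 frames reaches minute 4, so 32 × 18 + 4 × 2 = 584 labels have been skipped so far.
Adding those back, label number 583641 + 584 = 584225 at 30 labels/s is 19474 s + 5 f = 5 h 24 min 34 s frame 5, i.e. 05:24:34;05.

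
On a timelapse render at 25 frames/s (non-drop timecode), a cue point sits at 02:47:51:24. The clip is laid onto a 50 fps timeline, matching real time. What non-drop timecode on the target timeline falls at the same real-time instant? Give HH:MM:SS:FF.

02:47:51:48

Source frame index: (2×3600 + 47×60 + 51) × 25 + 24 = 251799.
Real time: 251799 / (25) = 251799/25 s.
Target frame: (251799/25) × (50) = 503598.
At 50 labels/s: frame 503598 → 02:47:51:48.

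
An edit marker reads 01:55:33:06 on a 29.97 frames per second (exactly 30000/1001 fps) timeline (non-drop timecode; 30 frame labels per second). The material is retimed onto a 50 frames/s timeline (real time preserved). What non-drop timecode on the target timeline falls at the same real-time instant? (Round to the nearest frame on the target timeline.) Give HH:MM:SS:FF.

01:55:40:07

Source frame index: (1×3600 + 55×60 + 33) × 30 + 6 = 207996.
Real time: 207996 / (30000/1001) = 17350333/2500 s.
Target frame: (17350333/2500) × (50) = 17350333/50 ≈ 347006.660 → 347007.
At 50 labels/s: frame 347007 → 01:55:40:07.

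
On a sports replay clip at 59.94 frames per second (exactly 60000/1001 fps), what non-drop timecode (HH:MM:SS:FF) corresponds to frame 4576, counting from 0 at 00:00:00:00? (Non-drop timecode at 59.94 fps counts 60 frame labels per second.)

4576 ÷ 60 = 76 full seconds, remainder 16 frames.
76 s = 0 h 1 min 16 s.
Timecode: 00:01:16:16.

00:01:16:16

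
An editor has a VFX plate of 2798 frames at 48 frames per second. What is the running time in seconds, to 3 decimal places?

58.292 seconds

Running time = 2798 × 1/48 = 1399/24 s ≈ 58.292 s.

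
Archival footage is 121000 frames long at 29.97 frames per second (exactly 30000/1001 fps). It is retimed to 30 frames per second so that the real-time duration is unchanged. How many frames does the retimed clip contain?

Target frames = source frames × (target rate / source rate) = 121000 × (30)/(30000/1001) = 121000 × 1001/1000 = 121121.

121121 frames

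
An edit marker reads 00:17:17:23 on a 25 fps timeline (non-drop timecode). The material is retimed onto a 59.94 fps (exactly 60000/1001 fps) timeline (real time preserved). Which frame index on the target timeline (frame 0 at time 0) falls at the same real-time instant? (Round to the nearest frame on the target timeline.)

frame 62213

Source frame index: (0×3600 + 17×60 + 17) × 25 + 23 = 25948.
Real time: 25948 / (25) = 25948/25 s.
Target frame: (25948/25) × (60000/1001) = 4790400/77 ≈ 62212.987 → 62213.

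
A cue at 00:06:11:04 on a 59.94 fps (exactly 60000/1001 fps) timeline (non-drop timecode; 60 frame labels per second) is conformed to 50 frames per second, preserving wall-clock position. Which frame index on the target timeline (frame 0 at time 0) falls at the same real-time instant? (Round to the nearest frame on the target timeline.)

frame 18572

Source frame index: (0×3600 + 6×60 + 11) × 60 + 4 = 22264.
Real time: 22264 / (60000/1001) = 2785783/7500 s.
Target frame: (2785783/7500) × (50) = 2785783/150 ≈ 18571.887 → 18572.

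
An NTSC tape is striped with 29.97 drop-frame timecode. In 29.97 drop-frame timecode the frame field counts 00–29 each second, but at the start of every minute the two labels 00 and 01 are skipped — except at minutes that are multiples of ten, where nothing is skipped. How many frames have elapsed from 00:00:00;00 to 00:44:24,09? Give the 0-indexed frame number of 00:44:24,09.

As if non-drop at 30 labels/s: (0 × 3600 + 44 × 60 + 24) × 30 + 9 = 79929.
Minute boundaries passed: 44; those not divisible by 10: 44 − 4 = 40; dropped labels = 2 × 40 = 80.
Actual frame index = 79929 − 80 = 79849.

79849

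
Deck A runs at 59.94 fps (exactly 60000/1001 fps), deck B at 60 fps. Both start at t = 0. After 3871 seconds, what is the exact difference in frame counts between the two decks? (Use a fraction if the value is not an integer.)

A emits 60000/1001 × 3871 = 33180000/143 frames; B emits 60 × 3871 = 232260.
Difference = 33180/143 frames (≈ 232.0280); B is ahead of A.

33180/143 frames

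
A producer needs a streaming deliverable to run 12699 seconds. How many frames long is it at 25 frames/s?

Frames = 12699 × 25 = 317475.

317475 frames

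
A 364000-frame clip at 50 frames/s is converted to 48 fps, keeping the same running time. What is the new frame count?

349440 frames

Target frames = source frames × (target rate / source rate) = 364000 × (48)/(50) = 364000 × 24/25 = 349440.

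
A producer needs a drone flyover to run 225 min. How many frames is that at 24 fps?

324000 frames

225 min = 13500 s.
Frames = 13500 × 24 = 324000.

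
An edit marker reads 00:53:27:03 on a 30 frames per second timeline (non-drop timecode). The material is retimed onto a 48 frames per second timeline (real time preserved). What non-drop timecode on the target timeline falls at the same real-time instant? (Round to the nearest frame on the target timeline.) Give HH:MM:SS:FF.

Source frame index: (0×3600 + 53×60 + 27) × 30 + 3 = 96213.
Real time: 96213 / (30) = 32071/10 s.
Target frame: (32071/10) × (48) = 769704/5 ≈ 153940.800 → 153941.
At 48 labels/s: frame 153941 → 00:53:27:05.

00:53:27:05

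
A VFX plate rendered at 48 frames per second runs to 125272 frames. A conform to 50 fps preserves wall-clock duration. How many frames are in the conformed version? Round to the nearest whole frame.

130492 frames

Frames at target rate = 125272 × (50) / (48) = 391475/3 ≈ 130491.667.
Nearest whole frame: 130492.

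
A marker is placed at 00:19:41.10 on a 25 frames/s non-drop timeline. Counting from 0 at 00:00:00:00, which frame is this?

Total seconds to the label: (0 × 3600 + 19 × 60 + 41) = 1181.
Frame index = 1181 × 25 + 10 = 29535.

29535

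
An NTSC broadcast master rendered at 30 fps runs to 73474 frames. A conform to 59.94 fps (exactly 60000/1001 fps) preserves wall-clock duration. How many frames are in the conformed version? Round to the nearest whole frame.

146801 frames

Frames at target rate = 73474 × (60000/1001) / (30) = 146948000/1001 ≈ 146801.199.
Nearest whole frame: 146801.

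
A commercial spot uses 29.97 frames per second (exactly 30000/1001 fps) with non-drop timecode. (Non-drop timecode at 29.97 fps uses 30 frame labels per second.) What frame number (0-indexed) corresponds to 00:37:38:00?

Total seconds to the label: (0 × 3600 + 37 × 60 + 38) = 2258.
Frame index = 2258 × 30 + 0 = 67740.

frame 67740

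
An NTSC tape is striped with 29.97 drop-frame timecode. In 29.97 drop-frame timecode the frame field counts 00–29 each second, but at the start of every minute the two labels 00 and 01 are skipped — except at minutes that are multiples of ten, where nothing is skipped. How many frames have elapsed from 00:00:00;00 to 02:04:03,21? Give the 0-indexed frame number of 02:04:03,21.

As if non-drop at 30 labels/s: (2 × 3600 + 4 × 60 + 3) × 30 + 21 = 223311.
Minute boundaries passed: 124; those not divisible by 10: 124 − 12 = 112; dropped labels = 2 × 112 = 224.
Actual frame index = 223311 − 224 = 223087.

223087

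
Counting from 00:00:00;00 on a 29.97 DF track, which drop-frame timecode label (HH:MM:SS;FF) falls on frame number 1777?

Each 10-minute DF block holds 10 × 60 × 30 − 9 × 2 = 17982 frames. 1777 ÷ 17982 → 0 full blocks, remainder 1777.
Within the partial block the first minute is 1800 frames and each further minute 1798, so 0 further minute boundaries passed. Total skipped labels = 18 × 0 + 2 × 0 = 0.
Non-drop label index = 1777 + 0 = 1777; at 30 labels/s that is 00:00:59:07, i.e. DF 00:00:59;07.

00:00:59;07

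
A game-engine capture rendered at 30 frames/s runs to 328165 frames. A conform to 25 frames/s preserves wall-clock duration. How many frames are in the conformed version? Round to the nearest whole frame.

273471 frames

Frames at target rate = 328165 × (25) / (30) = 1640825/6 ≈ 273470.833.
Nearest whole frame: 273471.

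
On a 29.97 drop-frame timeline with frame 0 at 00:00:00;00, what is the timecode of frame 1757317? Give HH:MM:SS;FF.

Ten DF minutes hold 17982 frames, so frame 1757317 lies in block 97 (frames 1744254–1762235) with 13063 frames into that block.
The block's first minute is 1800 frames and the rest 1798 each; 13063 frames reaches minute 7, so 97 × 18 + 7 × 2 = 1760 labels have been skipped so far.
Adding those back, label number 1757317 + 1760 = 1759077 at 30 labels/s is 58635 s + 27 f = 16 h 17 min 15 s frame 27, i.e. 16:17:15;27.

16:17:15;27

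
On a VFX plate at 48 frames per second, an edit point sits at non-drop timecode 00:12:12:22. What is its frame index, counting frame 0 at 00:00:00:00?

35158

Total seconds to the label: (0 × 3600 + 12 × 60 + 12) = 732.
Frame index = 732 × 48 + 22 = 35158.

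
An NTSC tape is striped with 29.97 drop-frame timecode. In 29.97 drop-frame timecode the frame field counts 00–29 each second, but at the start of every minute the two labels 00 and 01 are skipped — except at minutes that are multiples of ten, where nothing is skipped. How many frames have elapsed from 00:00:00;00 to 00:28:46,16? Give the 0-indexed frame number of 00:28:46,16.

51744

Complete 10-minute blocks: 2, each 17982 frames → 35964.
Remaining 8 whole minutes in the current block: 1800 + 7 × 1798 = 14386 frames.
Within the current minute: 46 × 30 + 16 − 2 = 1394 (labels ;00/;01 skipped at this minute). Total = 35964 + 14386 + 1394 = 51744.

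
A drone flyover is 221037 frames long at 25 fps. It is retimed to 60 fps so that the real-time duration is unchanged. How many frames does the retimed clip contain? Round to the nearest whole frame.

530489 frames

Frames at target rate = 221037 × (60) / (25) = 2652444/5 ≈ 530488.800.
Nearest whole frame: 530489.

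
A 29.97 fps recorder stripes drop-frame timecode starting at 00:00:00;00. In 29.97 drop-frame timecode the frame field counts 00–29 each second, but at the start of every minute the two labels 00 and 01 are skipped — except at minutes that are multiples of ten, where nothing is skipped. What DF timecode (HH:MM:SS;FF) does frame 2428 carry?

00:01:21;00

Ten DF minutes hold 17982 frames, so frame 2428 lies in block 0 (frames 0–17981) with 2428 frames into that block.
The block's first minute is 1800 frames and the rest 1798 each; 2428 frames reaches minute 1, so 0 × 18 + 1 × 2 = 2 labels have been skipped so far.
Adding those back, label number 2428 + 2 = 2430 at 30 labels/s is 81 s + 0 f = 0 h 1 min 21 s frame 0, i.e. 00:01:21;00.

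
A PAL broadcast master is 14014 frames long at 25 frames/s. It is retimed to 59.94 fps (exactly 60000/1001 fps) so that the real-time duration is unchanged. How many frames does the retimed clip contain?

33600 frames

Target frames = source frames × (target rate / source rate) = 14014 × (60000/1001)/(25) = 14014 × 2400/1001 = 33600.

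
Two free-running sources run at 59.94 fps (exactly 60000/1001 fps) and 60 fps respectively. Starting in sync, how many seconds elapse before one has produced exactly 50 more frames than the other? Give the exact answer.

The gap grows by |60 − 60000/1001| = 60/1001 frames per second.
Time for a 50-frame gap: 50 ÷ (60/1001) = 5005/6 s.

5005/6 seconds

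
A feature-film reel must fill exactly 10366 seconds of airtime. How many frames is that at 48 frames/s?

Frames = 10366 × 48 = 497568.

497568 frames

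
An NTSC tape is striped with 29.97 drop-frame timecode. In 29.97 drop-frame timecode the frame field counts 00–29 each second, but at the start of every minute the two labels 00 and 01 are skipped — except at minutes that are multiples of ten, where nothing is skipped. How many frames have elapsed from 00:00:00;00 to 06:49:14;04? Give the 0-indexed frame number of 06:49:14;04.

735886

As if non-drop at 30 labels/s: (6 × 3600 + 49 × 60 + 14) × 30 + 4 = 736624.
Minute boundaries passed: 409; those not divisible by 10: 409 − 40 = 369; dropped labels = 2 × 369 = 738.
Actual frame index = 736624 − 738 = 735886.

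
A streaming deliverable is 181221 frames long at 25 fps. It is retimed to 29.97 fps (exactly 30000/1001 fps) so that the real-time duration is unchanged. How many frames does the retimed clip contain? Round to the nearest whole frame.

Frames at target rate = 181221 × (30000/1001) / (25) = 217465200/1001 ≈ 217247.952.
Nearest whole frame: 217248.

217248 frames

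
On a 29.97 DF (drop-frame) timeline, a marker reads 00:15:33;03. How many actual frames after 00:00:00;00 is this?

Complete 10-minute blocks: 1, each 17982 frames → 17982.
Remaining 5 whole minutes in the current block: 1800 + 4 × 1798 = 8992 frames.
Within the current minute: 33 × 30 + 3 − 2 = 991 (labels ;00/;01 skipped at this minute). Total = 17982 + 8992 + 991 = 27965.

27965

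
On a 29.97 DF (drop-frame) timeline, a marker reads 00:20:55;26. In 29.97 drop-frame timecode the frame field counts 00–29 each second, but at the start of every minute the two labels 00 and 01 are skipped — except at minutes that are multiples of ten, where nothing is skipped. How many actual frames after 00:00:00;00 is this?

As if non-drop at 30 labels/s: (0 × 3600 + 20 × 60 + 55) × 30 + 26 = 37676.
Minute boundaries passed: 20; those not divisible by 10: 20 − 2 = 18; dropped labels = 2 × 18 = 36.
Actual frame index = 37676 − 36 = 37640.

37640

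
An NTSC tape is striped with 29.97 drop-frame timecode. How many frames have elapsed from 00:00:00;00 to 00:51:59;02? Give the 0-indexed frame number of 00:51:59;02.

As if non-drop at 30 labels/s: (0 × 3600 + 51 × 60 + 59) × 30 + 2 = 93572.
Minute boundaries passed: 51; those not divisible by 10: 51 − 5 = 46; dropped labels = 2 × 46 = 92.
Actual frame index = 93572 − 92 = 93480.

93480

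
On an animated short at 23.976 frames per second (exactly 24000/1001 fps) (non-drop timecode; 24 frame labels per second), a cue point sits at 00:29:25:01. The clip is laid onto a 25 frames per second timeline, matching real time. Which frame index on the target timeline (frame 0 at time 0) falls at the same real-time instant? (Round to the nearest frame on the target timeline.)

Source frame index: (0×3600 + 29×60 + 25) × 24 + 1 = 42361.
Real time: 42361 / (24000/1001) = 42403361/24000 s.
Target frame: (42403361/24000) × (25) = 42403361/960 ≈ 44170.168 → 44170.

frame 44170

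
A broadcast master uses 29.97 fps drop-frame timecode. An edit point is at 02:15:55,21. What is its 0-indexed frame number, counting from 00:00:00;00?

Complete 10-minute blocks: 13, each 17982 frames → 233766.
Remaining 5 whole minutes in the current block: 1800 + 4 × 1798 = 8992 frames.
Within the current minute: 55 × 30 + 21 − 2 = 1669 (labels ;00/;01 skipped at this minute). Total = 233766 + 8992 + 1669 = 244427.

244427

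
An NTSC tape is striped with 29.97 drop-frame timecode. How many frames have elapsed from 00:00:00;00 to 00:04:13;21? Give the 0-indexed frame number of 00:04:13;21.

Complete 10-minute blocks: 0, each 17982 frames → 0.
Remaining 4 whole minutes in the current block: 1800 + 3 × 1798 = 7194 frames.
Within the current minute: 13 × 30 + 21 − 2 = 409 (labels ;00/;01 skipped at this minute). Total = 0 + 7194 + 409 = 7603.

7603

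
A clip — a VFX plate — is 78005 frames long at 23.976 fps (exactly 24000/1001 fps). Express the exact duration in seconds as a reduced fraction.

Running time = 78005 ÷ (24000/1001) = 78005 × 1001/24000 = 15616601/4800 s.

15616601/4800 seconds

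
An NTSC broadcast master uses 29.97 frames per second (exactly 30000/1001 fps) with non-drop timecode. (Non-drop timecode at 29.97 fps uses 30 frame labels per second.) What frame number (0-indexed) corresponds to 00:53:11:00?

Total seconds to the label: (0 × 3600 + 53 × 60 + 11) = 3191.
Frame index = 3191 × 30 + 0 = 95730.

95730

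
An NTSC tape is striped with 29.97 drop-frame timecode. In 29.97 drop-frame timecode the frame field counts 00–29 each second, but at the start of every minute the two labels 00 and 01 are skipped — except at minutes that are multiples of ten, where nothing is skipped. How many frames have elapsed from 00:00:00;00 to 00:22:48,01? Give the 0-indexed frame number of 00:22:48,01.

41001

As if non-drop at 30 labels/s: (0 × 3600 + 22 × 60 + 48) × 30 + 1 = 41041.
Minute boundaries passed: 22; those not divisible by 10: 22 − 2 = 20; dropped labels = 2 × 20 = 40.
Actual frame index = 41041 − 40 = 41001.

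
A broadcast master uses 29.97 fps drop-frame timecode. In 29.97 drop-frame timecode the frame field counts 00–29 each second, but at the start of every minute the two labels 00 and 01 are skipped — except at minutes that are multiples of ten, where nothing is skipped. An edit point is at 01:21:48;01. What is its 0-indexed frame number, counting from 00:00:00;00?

147095

Complete 10-minute blocks: 8, each 17982 frames → 143856.
Remaining 1 whole minute in the current block: 1800 + 0 × 1798 = 1800 frames.
Within the current minute: 48 × 30 + 1 − 2 = 1439 (labels ;00/;01 skipped at this minute). Total = 143856 + 1800 + 1439 = 147095.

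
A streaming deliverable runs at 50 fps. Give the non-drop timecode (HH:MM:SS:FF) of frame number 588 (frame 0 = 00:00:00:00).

00:00:11:38

588 ÷ 50 = 11 full seconds, remainder 38 frames.
11 s = 0 h 0 min 11 s.
Timecode: 00:00:11:38.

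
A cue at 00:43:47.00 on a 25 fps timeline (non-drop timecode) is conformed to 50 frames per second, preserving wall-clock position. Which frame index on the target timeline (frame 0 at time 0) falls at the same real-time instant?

Source frame index: (0×3600 + 43×60 + 47) × 25 + 0 = 65675.
Real time: 65675 / (25) = 2627 s.
Target frame: (2627) × (50) = 131350.

frame 131350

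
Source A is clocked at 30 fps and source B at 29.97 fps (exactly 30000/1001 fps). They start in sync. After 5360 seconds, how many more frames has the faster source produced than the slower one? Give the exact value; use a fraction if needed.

160800/1001 frames

A emits 30 × 5360 = 160800 frames; B emits 30000/1001 × 5360 = 160800000/1001.
Difference = 160800/1001 frames (≈ 160.6394); B is behind A.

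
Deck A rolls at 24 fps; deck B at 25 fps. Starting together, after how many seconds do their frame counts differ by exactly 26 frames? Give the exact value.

26 seconds

The gap grows by |25 − 24| = 1 frame per second.
Time for a 26-frame gap: 26 ÷ (1) = 26 s.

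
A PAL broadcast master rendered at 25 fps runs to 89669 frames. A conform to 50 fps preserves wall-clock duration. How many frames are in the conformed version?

Frames at target rate = 89669 × (50) / (25) = 179338.

179338 frames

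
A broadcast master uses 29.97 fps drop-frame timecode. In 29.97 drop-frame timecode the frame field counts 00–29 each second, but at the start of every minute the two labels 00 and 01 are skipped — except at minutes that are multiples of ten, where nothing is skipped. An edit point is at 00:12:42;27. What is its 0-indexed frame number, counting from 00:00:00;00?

22865

As if non-drop at 30 labels/s: (0 × 3600 + 12 × 60 + 42) × 30 + 27 = 22887.
Minute boundaries passed: 12; those not divisible by 10: 12 − 1 = 11; dropped labels = 2 × 11 = 22.
Actual frame index = 22887 − 22 = 22865.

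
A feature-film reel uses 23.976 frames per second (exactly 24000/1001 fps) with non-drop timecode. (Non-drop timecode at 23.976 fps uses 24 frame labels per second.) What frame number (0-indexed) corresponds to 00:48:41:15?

Total seconds to the label: (0 × 3600 + 48 × 60 + 41) = 2921.
Frame index = 2921 × 24 + 15 = 70119.

frame 70119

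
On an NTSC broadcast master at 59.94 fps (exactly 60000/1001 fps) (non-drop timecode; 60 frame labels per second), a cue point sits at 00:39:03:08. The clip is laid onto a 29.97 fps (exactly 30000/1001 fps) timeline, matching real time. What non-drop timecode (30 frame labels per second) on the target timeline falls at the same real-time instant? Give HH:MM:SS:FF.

Source frame index: (0×3600 + 39×60 + 3) × 60 + 8 = 140588.
Real time: 140588 / (60000/1001) = 35182147/15000 s.
Target frame: (35182147/15000) × (30000/1001) = 70294.
At 30 labels/s: frame 70294 → 00:39:03:04.

00:39:03:04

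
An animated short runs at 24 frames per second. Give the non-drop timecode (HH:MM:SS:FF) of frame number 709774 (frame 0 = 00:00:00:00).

709774 ÷ 24 = 29573 full seconds, remainder 22 frames.
29573 s = 8 h 12 min 53 s.
Timecode: 08:12:53:22.

08:12:53:22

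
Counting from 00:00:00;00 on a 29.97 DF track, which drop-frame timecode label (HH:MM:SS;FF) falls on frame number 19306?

Each 10-minute DF block holds 10 × 60 × 30 − 9 × 2 = 17982 frames. 19306 ÷ 17982 → 1 full block, remainder 1324.
Within the partial block the first minute is 1800 frames and each further minute 1798, so 0 further minute boundaries passed. Total skipped labels = 18 × 1 + 2 × 0 = 18.
Non-drop label index = 19306 + 18 = 19324; at 30 labels/s that is 00:10:44:04, i.e. DF 00:10:44;04.

00:10:44;04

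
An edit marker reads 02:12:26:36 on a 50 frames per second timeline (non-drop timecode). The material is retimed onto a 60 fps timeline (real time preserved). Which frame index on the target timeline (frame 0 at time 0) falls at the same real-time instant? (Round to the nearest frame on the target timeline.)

Source frame index: (2×3600 + 12×60 + 26) × 50 + 36 = 397336.
Real time: 397336 / (50) = 198668/25 s.
Target frame: (198668/25) × (60) = 2384016/5 ≈ 476803.200 → 476803.

frame 476803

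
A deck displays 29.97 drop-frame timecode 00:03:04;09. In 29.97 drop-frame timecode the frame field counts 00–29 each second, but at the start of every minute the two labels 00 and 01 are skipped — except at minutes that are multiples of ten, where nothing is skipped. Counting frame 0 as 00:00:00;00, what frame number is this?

5523

As if non-drop at 30 labels/s: (0 × 3600 + 3 × 60 + 4) × 30 + 9 = 5529.
Minute boundaries passed: 3; those not divisible by 10: 3 − 0 = 3; dropped labels = 2 × 3 = 6.
Actual frame index = 5529 − 6 = 5523.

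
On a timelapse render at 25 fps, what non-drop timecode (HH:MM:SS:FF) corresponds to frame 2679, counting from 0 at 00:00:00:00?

00:01:47:04

2679 ÷ 25 = 107 full seconds, remainder 4 frames.
107 s = 0 h 1 min 47 s.
Timecode: 00:01:47:04.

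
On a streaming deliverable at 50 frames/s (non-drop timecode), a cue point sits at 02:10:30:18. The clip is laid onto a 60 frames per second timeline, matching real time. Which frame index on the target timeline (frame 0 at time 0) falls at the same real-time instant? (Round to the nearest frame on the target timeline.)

frame 469822

Source frame index: (2×3600 + 10×60 + 30) × 50 + 18 = 391518.
Real time: 391518 / (50) = 195759/25 s.
Target frame: (195759/25) × (60) = 2349108/5 ≈ 469821.600 → 469822.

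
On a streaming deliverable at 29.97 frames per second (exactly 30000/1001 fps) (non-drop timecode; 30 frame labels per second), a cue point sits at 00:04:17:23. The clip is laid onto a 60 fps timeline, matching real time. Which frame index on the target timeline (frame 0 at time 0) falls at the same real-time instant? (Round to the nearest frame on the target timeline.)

frame 15481

Source frame index: (0×3600 + 4×60 + 17) × 30 + 23 = 7733.
Real time: 7733 / (30000/1001) = 7740733/30000 s.
Target frame: (7740733/30000) × (60) = 7740733/500 ≈ 15481.466 → 15481.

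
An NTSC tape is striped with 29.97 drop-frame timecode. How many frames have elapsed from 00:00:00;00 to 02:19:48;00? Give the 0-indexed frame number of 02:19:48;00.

251388

Complete 10-minute blocks: 13, each 17982 frames → 233766.
Remaining 9 whole minutes in the current block: 1800 + 8 × 1798 = 16184 frames.
Within the current minute: 48 × 30 + 0 − 2 = 1438 (labels ;00/;01 skipped at this minute). Total = 233766 + 16184 + 1438 = 251388.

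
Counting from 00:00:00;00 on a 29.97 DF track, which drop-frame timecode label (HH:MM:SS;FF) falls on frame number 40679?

00:22:37;09

Each 10-minute DF block holds 10 × 60 × 30 − 9 × 2 = 17982 frames. 40679 ÷ 17982 → 2 full blocks, remainder 4715.
Within the partial block the first minute is 1800 frames and each further minute 1798, so 2 further minute boundaries passed. Total skipped labels = 18 × 2 + 2 × 2 = 40.
Non-drop label index = 40679 + 40 = 40719; at 30 labels/s that is 00:22:37:09, i.e. DF 00:22:37;09.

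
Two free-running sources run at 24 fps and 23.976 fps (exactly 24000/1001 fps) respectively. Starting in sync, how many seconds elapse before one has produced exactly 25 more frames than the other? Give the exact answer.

25025/24 seconds

The gap grows by |24000/1001 − 24| = 24/1001 frames per second.
Time for a 25-frame gap: 25 ÷ (24/1001) = 25025/24 s.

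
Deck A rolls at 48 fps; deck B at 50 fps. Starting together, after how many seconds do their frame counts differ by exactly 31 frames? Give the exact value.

15.5 seconds

The gap grows by |50 − 48| = 2 frames per second.
Time for a 31-frame gap: 31 ÷ (2) = 15.5 s.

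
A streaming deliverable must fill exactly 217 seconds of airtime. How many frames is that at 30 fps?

Frames = 217 × 30 = 6510.

6510 frames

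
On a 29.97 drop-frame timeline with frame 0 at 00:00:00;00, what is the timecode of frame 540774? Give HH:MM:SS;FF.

05:00:43;24

Each 10-minute DF block holds 10 × 60 × 30 − 9 × 2 = 17982 frames. 540774 ÷ 17982 → 30 full blocks, remainder 1314.
Within the partial block the first minute is 1800 frames and each further minute 1798, so 0 further minute boundaries passed. Total skipped labels = 18 × 30 + 2 × 0 = 540.
Non-drop label index = 540774 + 540 = 541314; at 30 labels/s that is 05:00:43:24, i.e. DF 05:00:43;24.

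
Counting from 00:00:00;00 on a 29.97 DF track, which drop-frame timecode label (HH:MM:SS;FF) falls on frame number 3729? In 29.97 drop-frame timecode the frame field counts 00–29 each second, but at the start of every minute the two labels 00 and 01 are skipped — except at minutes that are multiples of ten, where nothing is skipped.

00:02:04;13

Ten DF minutes hold 17982 frames, so frame 3729 lies in block 0 (frames 0–17981) with 3729 frames into that block.
The block's first minute is 1800 frames and the rest 1798 each; 3729 frames reaches minute 2, so 0 × 18 + 2 × 2 = 4 labels have been skipped so far.
Adding those back, label number 3729 + 4 = 3733 at 30 labels/s is 124 s + 13 f = 0 h 2 min 4 s frame 13, i.e. 00:02:04;13.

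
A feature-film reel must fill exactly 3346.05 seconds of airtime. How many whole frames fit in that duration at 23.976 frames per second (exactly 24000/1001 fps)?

Frames = 3346.05 × 24000/1001 = 80305200/1001 ≈ 80224.9750.
Complete frames: 80224.

80224 frames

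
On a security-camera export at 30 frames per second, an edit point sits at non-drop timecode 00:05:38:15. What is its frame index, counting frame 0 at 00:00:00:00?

frame 10155

Total seconds to the label: (0 × 3600 + 5 × 60 + 38) = 338.
Frame index = 338 × 30 + 15 = 10155.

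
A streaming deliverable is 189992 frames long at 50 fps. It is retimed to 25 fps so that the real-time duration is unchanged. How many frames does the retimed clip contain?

Target frames = source frames × (target rate / source rate) = 189992 × (25)/(50) = 189992 × 1/2 = 94996.

94996 frames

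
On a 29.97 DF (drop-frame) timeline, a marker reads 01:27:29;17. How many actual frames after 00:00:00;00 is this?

157329

As if non-drop at 30 labels/s: (1 × 3600 + 27 × 60 + 29) × 30 + 17 = 157487.
Minute boundaries passed: 87; those not divisible by 10: 87 − 8 = 79; dropped labels = 2 × 79 = 158.
Actual frame index = 157487 − 158 = 157329.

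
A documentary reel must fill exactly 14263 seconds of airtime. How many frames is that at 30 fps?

Frames = 14263 × 30 = 427890.

427890 frames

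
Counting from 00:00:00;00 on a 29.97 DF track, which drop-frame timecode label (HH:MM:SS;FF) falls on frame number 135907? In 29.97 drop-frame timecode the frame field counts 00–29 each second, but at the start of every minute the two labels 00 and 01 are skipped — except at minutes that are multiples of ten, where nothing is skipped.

01:15:34;23

Ten DF minutes hold 17982 frames, so frame 135907 lies in block 7 (frames 125874–143855) with 10033 frames into that block.
The block's first minute is 1800 frames and the rest 1798 each; 10033 frames reaches minute 5, so 7 × 18 + 5 × 2 = 136 labels have been skipped so far.
Adding those back, label number 135907 + 136 = 136043 at 30 labels/s is 4534 s + 23 f = 1 h 15 min 34 s frame 23, i.e. 01:15:34;23.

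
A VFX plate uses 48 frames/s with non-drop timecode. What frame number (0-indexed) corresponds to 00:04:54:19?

14131

Total seconds to the label: (0 × 3600 + 4 × 60 + 54) = 294.
Frame index = 294 × 48 + 19 = 14131.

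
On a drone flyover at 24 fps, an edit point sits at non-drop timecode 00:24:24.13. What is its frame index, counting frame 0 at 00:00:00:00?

frame 35149

Total seconds to the label: (0 × 3600 + 24 × 60 + 24) = 1464.
Frame index = 1464 × 24 + 13 = 35149.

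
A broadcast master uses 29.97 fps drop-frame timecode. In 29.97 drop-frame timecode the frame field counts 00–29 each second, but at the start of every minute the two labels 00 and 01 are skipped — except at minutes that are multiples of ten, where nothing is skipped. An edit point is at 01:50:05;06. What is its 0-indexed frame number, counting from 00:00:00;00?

197958

Complete 10-minute blocks: 11, each 17982 frames → 197802.
Remaining 0 whole minutes in the current block: 0 frames.
Within the current minute: 5 × 30 + 6 = 156. Total = 197802 + 0 + 156 = 197958.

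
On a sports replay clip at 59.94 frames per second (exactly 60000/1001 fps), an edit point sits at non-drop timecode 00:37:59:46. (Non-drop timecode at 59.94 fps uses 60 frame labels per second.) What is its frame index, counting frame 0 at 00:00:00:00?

Total seconds to the label: (0 × 3600 + 37 × 60 + 59) = 2279.
Frame index = 2279 × 60 + 46 = 136786.

frame 136786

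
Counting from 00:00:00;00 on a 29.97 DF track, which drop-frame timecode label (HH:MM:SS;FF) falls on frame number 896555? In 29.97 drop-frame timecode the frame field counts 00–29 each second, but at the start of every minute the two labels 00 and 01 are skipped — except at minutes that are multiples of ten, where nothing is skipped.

Each 10-minute DF block holds 10 × 60 × 30 − 9 × 2 = 17982 frames. 896555 ÷ 17982 → 49 full blocks, remainder 15437.
Within the partial block the first minute is 1800 frames and each further minute 1798, so 8 further minute boundaries passed. Total skipped labels = 18 × 49 + 2 × 8 = 898.
Non-drop label index = 896555 + 898 = 897453; at 30 labels/s that is 08:18:35:03, i.e. DF 08:18:35;03.

08:18:35;03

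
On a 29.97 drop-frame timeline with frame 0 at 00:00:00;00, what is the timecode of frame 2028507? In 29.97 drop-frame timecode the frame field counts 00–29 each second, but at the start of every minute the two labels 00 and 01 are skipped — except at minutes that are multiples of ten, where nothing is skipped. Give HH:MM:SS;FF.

18:48:04;19

Each 10-minute DF block holds 10 × 60 × 30 − 9 × 2 = 17982 frames. 2028507 ÷ 17982 → 112 full blocks, remainder 14523.
Within the partial block the first minute is 1800 frames and each further minute 1798, so 8 further minute boundaries passed. Total skipped labels = 18 × 112 + 2 × 8 = 2032.
Non-drop label index = 2028507 + 2032 = 2030539; at 30 labels/s that is 18:48:04:19, i.e. DF 18:48:04;19.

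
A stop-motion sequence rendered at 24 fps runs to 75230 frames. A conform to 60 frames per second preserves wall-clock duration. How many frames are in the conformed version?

Target frames = source frames × (target rate / source rate) = 75230 × (60)/(24) = 75230 × 5/2 = 188075.

188075 frames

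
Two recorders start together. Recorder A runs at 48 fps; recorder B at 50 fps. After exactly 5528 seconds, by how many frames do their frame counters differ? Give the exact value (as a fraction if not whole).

A emits 48 × 5528 = 265344 frames; B emits 50 × 5528 = 276400.
Difference = 11056 frames; B is ahead of A.

11056 frames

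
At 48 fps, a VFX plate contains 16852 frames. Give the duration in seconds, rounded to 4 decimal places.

Running time = 16852 × 1/48 = 4213/12 s ≈ 351.0833 s.

351.0833 seconds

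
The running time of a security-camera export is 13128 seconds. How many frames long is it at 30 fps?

393840 frames

Frames = 13128 × 30 = 393840.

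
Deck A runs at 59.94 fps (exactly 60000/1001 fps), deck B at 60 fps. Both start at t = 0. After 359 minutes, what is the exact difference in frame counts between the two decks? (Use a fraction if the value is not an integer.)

359 min = 21540 s.
A emits 60000/1001 × 21540 = 1292400000/1001 frames; B emits 60 × 21540 = 1292400.
Difference = 1292400/1001 frames (≈ 1291.1089); B is ahead of A.

1292400/1001 frames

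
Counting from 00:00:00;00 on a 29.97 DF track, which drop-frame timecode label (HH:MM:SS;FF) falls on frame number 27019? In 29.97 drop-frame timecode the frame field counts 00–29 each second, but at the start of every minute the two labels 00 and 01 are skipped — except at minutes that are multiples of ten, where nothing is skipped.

00:15:01;17

Each 10-minute DF block holds 10 × 60 × 30 − 9 × 2 = 17982 frames. 27019 ÷ 17982 → 1 full block, remainder 9037.
Within the partial block the first minute is 1800 frames and each further minute 1798, so 5 further minute boundaries passed. Total skipped labels = 18 × 1 + 2 × 5 = 28.
Non-drop label index = 27019 + 28 = 27047; at 30 labels/s that is 00:15:01:17, i.e. DF 00:15:01;17.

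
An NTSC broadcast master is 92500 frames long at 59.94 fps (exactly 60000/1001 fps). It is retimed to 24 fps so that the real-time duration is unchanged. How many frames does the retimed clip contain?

Target frames = source frames × (target rate / source rate) = 92500 × (24)/(60000/1001) = 92500 × 1001/2500 = 37037.

37037 frames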